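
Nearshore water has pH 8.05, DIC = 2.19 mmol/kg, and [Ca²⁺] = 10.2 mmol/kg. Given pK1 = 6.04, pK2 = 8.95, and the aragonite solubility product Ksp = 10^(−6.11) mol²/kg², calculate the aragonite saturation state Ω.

α₂ = 1 / (1 + [H⁺]/K2 + [H⁺]²/(K1K2)) = 1 / (1 + 10^+0.90 + 10^-1.11)
   = 1 / (1 + 7.9433 + 0.077625) = 1/9.0209 = 0.1109
[CO3²⁻] = α₂ × DIC = 0.1109 × 2.19 = 0.2428 mmol/kg
Ksp = 10^(−6.11) = 7.762×10^-7
Ω = [Ca²⁺][CO3²⁻]/Ksp = (10.2×10^-3)(2.428×10^-4) / 7.762×10^-7 = 3.19

Ω = 3.19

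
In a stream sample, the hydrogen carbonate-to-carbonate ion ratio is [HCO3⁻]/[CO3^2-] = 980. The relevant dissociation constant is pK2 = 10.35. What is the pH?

From K2 = [H⁺][CO3^2-]/[HCO3⁻]:  pH = pK2 − log₁₀([HCO3⁻]/[CO3^2-])
log₁₀(980) = +2.991
pH = 10.35 − (+2.991) = 7.36

pH = 7.36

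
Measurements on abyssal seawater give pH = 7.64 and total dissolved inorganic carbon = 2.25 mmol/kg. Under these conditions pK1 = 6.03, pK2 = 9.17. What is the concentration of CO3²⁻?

α₂ = 1 / (1 + [H⁺]/K2 + [H⁺]²/(K1K2)) = 1 / (1 + 10^+1.53 + 10^-0.08)
   = 1 / (1 + 33.884 + 0.83176) = 1/35.716 = 0.02800
[CO3²⁻] = α₂ × DIC = 0.02800 × 2.25 = 0.0630 mmol/kg

[CO3²⁻] = 0.0630 mmol/kg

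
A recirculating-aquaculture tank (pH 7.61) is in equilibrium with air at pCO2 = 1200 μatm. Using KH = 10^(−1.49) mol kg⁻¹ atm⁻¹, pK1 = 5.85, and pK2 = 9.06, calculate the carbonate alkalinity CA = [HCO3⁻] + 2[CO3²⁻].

CA = 2.39 mmol/kg

[CO2*] = KH · pCO2 = 10^(−1.49) × 1200×10^-6 = 3.883×10^-5 mol/kg
α₀ = 1/(1 + K1/[H⁺] + K1K2/[H⁺]²) = 1/(1 + 10^+1.76 + 10^+0.31) = 0.01651
DIC = [CO2*]/α₀ = 3.883×10^-5 / 0.01651 = 2.353 mmol/kg
CA = (α₁ + 2α₂)·DIC = (0.9498 + 2×0.03370) × 2.353 = 2.39 mmol/kg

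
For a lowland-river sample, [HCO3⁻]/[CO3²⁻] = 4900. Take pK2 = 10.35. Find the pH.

From K2 = [H⁺][CO3²⁻]/[HCO3⁻]:  pH = pK2 − log₁₀([HCO3⁻]/[CO3²⁻])
log₁₀(4900) = +3.690
pH = 10.35 − (+3.690) = 6.66

pH = 6.66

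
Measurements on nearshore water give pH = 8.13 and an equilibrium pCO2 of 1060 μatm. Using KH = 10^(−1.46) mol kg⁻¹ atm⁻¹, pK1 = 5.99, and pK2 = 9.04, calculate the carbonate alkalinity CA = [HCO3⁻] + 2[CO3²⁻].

CA = 6.32 mmol/kg

[CO2*] = KH · pCO2 = 10^(−1.46) × 1060×10^-6 = 3.675×10^-5 mol/kg
α₀ = 1/(1 + K1/[H⁺] + K1K2/[H⁺]²) = 1/(1 + 10^+2.14 + 10^+1.23) = 0.006409
DIC = [CO2*]/α₀ = 3.675×10^-5 / 0.006409 = 5.734 mmol/kg
CA = (α₁ + 2α₂)·DIC = (0.8847 + 2×0.1088) × 5.734 = 6.32 mmol/kg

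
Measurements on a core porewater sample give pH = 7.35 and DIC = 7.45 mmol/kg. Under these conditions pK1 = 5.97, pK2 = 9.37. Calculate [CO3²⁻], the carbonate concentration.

α₂ = 1 / (1 + [H⁺]/K2 + [H⁺]²/(K1K2)) = 1 / (1 + 10^+2.02 + 10^+0.64)
   = 1 / (1 + 104.71 + 4.3652) = 1/110.08 = 0.009084
[CO3²⁻] = α₂ × DIC = 0.009084 × 7.45 = 0.0677 mmol/kg

[CO3²⁻] = 0.0677 mmol/kg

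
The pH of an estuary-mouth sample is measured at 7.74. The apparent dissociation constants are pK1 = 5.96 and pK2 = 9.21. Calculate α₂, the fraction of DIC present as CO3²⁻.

α₂ = 1 / (1 + [H⁺]/K2 + [H⁺]²/(K1K2)) = 1 / (1 + 10^+1.47 + 10^-0.31)
   = 1 / (1 + 29.512 + 0.48978) = 1/31.002 = 0.03226

α₂ = 0.0323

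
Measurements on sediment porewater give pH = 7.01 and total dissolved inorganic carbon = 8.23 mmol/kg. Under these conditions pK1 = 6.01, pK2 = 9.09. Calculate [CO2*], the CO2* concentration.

α₀ = 1 / (1 + K1/[H⁺] + K1K2/[H⁺]²) = 1 / (1 + 10^+1.00 + 10^-1.08)
   = 1 / (1 + 10.000 + 0.083176) = 1/11.083 = 0.09023
[CO2*] = α₀ × DIC = 0.09023 × 8.23 = 0.743 mmol/kg

[CO2*] = 0.743 mmol/kg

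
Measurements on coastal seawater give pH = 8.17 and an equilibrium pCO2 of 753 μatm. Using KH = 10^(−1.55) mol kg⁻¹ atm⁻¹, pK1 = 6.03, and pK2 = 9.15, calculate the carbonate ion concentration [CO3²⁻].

[CO2*] = KH · pCO2 = 10^(−1.55) × 753×10^-6 = 2.122×10^-5 mol/kg
α₀ = 1/(1 + K1/[H⁺] + K1K2/[H⁺]²) = 1/(1 + 10^+2.14 + 10^+1.16) = 0.006515
DIC = [CO2*]/α₀ = 2.122×10^-5 / 0.006515 = 3.257 mmol/kg
[CO3²⁻] = α₂·DIC; α₂ = 0.09417, so [CO3²⁻] = 0.09417 × 3.257 = 0.307 mmol/kg

[CO3²⁻] = 0.307 mmol/kg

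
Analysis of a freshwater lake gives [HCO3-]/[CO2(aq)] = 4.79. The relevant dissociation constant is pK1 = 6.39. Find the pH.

From K1 = [H⁺][HCO3-]/[CO2(aq)]:  pH = pK1 + log₁₀([HCO3-]/[CO2(aq)])
log₁₀(4.79) = +0.680
pH = 6.39 + (+0.680) = 7.07

pH = 7.07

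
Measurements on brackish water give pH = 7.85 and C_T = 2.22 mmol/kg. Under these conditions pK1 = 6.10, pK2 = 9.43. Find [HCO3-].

[HCO3⁻] = 2.13 mmol/kg

α₁ = 1 / (1 + [H⁺]/K1 + K2/[H⁺]) = 1 / (1 + 10^-1.75 + 10^-1.58)
   = 1 / (1 + 0.017783 + 0.026303) = 1/1.0441 = 0.9578
[HCO3⁻] = α₁ × DIC = 0.9578 × 2.22 = 2.13 mmol/kg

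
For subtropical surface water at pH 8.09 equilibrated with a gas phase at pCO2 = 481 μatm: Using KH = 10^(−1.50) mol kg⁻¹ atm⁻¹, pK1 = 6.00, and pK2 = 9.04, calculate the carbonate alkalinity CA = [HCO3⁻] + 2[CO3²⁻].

[CO2*] = KH · pCO2 = 10^(−1.50) × 481×10^-6 = 1.521×10^-5 mol/kg
α₀ = 1/(1 + K1/[H⁺] + K1K2/[H⁺]²) = 1/(1 + 10^+2.09 + 10^+1.14) = 0.007255
DIC = [CO2*]/α₀ = 1.521×10^-5 / 0.007255 = 2.096 mmol/kg
CA = (α₁ + 2α₂)·DIC = (0.8926 + 2×0.1002) × 2.096 = 2.29 mmol/kg

CA = 2.29 mmol/kg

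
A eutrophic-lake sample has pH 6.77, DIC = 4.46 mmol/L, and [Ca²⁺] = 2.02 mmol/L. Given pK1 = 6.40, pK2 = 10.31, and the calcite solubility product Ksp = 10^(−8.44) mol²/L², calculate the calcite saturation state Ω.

Ω = 0.502

α₂ = 1 / (1 + [H⁺]/K2 + [H⁺]²/(K1K2)) = 1 / (1 + 10^+3.54 + 10^+3.17)
   = 1 / (1 + 3467.4 + 1479.1) = 1/4947.5 = 0.0002021
[CO3²⁻] = α₂ × DIC = 0.0002021 × 4.46 = 0.0009015 mmol/L = 0.9015 μmol/L
Ksp = 10^(−8.44) = 3.631×10^-9
Ω = [Ca²⁺][CO3²⁻]/Ksp = (2.02×10^-3)(9.015×10^-7) / 3.631×10^-9 = 0.502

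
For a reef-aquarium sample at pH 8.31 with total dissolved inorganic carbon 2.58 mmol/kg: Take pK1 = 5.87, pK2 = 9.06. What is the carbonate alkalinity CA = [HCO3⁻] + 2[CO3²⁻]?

CA = [HCO3⁻] + 2[CO3²⁻] = (α₁ + 2α₂)·DIC
At pH 8.31: [H⁺]/K1 = 10^-2.44 = 0.0036308, K2/[H⁺] = 10^-0.75 = 0.17783
α₁ = 1/(1 + 0.0036308 + 0.17783) = 1/1.1815 = 0.8464; α₂ = α₁·K2/[H⁺] = 0.1505
α₁ + 2α₂ = 1.1474
CA = 1.1474 × 2.58 = 2.96 mmol/kg

CA = 2.96 mmol/kg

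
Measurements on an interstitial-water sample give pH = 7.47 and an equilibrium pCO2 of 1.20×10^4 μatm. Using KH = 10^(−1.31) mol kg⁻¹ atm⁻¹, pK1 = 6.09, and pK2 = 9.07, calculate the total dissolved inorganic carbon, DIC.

DIC = 15.0 mmol/kg

[CO2*] = KH · pCO2 = 10^(−1.31) × 1.20×10^4×10^-6 = 5.877×10^-4 mol/kg
α₀ = 1/(1 + K1/[H⁺] + K1K2/[H⁺]²) = 1/(1 + 10^+1.38 + 10^-0.22) = 0.03908
DIC = [CO2*]/α₀ = 5.877×10^-4 / 0.03908 = 15.0 mmol/kg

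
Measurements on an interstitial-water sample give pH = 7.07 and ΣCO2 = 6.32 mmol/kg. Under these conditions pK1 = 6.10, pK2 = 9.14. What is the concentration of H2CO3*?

[CO2*] = 0.607 mmol/kg

α₀ = 1 / (1 + K1/[H⁺] + K1K2/[H⁺]²) = 1 / (1 + 10^+0.97 + 10^-1.10)
   = 1 / (1 + 9.3325 + 0.079433) = 1/10.412 = 0.09604
[CO2*] = α₀ × DIC = 0.09604 × 6.32 = 0.607 mmol/kg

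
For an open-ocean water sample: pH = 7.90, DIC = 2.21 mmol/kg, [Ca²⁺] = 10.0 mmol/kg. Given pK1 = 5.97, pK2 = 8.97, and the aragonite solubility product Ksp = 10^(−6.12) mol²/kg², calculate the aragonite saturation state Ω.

Ω = 2.26

α₂ = 1 / (1 + [H⁺]/K2 + [H⁺]²/(K1K2)) = 1 / (1 + 10^+1.07 + 10^-0.86)
   = 1 / (1 + 11.749 + 0.13804) = 1/12.887 = 0.07760
[CO3²⁻] = α₂ × DIC = 0.07760 × 2.21 = 0.1715 mmol/kg
Ksp = 10^(−6.12) = 7.586×10^-7
Ω = [Ca²⁺][CO3²⁻]/Ksp = (10.0×10^-3)(1.715×10^-4) / 7.586×10^-7 = 2.26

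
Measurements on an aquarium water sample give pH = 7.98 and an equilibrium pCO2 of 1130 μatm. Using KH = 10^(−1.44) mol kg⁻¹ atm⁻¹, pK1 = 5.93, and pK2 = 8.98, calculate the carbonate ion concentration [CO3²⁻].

[CO3²⁻] = 0.460 mmol/kg

[CO2*] = KH · pCO2 = 10^(−1.44) × 1130×10^-6 = 4.103×10^-5 mol/kg
α₀ = 1/(1 + K1/[H⁺] + K1K2/[H⁺]²) = 1/(1 + 10^+2.05 + 10^+1.05) = 0.008037
DIC = [CO2*]/α₀ = 4.103×10^-5 / 0.008037 = 5.105 mmol/kg
[CO3²⁻] = α₂·DIC; α₂ = 0.09018, so [CO3²⁻] = 0.09018 × 5.105 = 0.460 mmol/kg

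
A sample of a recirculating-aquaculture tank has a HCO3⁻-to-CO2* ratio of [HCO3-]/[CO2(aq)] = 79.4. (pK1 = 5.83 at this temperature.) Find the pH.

From K1 = [H⁺][HCO3-]/[CO2(aq)]:  pH = pK1 + log₁₀([HCO3-]/[CO2(aq)])
log₁₀(79.4) = +1.900
pH = 5.83 + (+1.900) = 7.73

pH = 7.73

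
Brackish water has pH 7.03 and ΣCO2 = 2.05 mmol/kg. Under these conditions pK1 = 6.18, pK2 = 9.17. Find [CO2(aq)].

[CO2*] = 0.252 mmol/kg

α₀ = 1 / (1 + K1/[H⁺] + K1K2/[H⁺]²) = 1 / (1 + 10^+0.85 + 10^-1.29)
   = 1 / (1 + 7.0795 + 0.051286) = 1/8.1307 = 0.1230
[CO2*] = α₀ × DIC = 0.1230 × 2.05 = 0.252 mmol/kg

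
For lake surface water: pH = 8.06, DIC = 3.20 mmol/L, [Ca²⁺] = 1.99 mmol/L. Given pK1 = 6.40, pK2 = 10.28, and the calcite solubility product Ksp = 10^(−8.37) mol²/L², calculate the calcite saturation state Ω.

Ω = 8.75

α₂ = 1 / (1 + [H⁺]/K2 + [H⁺]²/(K1K2)) = 1 / (1 + 10^+2.22 + 10^+0.56)
   = 1 / (1 + 165.96 + 3.6308) = 1/170.59 = 0.005862
[CO3²⁻] = α₂ × DIC = 0.005862 × 3.20 = 0.01876 mmol/L = 18.76 μmol/L
Ksp = 10^(−8.37) = 4.266×10^-9
Ω = [Ca²⁺][CO3²⁻]/Ksp = (1.99×10^-3)(1.876×10^-5) / 4.266×10^-9 = 8.75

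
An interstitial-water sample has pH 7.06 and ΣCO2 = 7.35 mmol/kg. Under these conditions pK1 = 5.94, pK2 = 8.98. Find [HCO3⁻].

[HCO3⁻] = 6.76 mmol/kg

α₁ = 1 / (1 + [H⁺]/K1 + K2/[H⁺]) = 1 / (1 + 10^-1.12 + 10^-1.92)
   = 1 / (1 + 0.075858 + 0.012023) = 1/1.0879 = 0.9192
[HCO3⁻] = α₁ × DIC = 0.9192 × 7.35 = 6.76 mmol/kg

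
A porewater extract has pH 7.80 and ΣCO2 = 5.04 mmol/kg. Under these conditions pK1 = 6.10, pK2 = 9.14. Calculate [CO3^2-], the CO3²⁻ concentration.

[CO3²⁻] = 0.216 mmol/kg

α₂ = 1 / (1 + [H⁺]/K2 + [H⁺]²/(K1K2)) = 1 / (1 + 10^+1.34 + 10^-0.36)
   = 1 / (1 + 21.878 + 0.43652) = 1/23.314 = 0.04289
[CO3²⁻] = α₂ × DIC = 0.04289 × 5.04 = 0.216 mmol/kg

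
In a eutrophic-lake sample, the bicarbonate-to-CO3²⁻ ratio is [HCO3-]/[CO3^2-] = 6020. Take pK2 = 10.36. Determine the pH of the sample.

pH = 6.58

From K2 = [H⁺][CO3^2-]/[HCO3-]:  pH = pK2 − log₁₀([HCO3-]/[CO3^2-])
log₁₀(6020) = +3.780
pH = 10.36 − (+3.780) = 6.58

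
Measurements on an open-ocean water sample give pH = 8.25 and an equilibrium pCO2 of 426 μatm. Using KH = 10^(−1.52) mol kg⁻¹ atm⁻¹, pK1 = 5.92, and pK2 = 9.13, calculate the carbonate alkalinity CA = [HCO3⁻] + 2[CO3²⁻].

CA = 3.48 mmol/kg

[CO2*] = KH · pCO2 = 10^(−1.52) × 426×10^-6 = 1.286×10^-5 mol/kg
α₀ = 1/(1 + K1/[H⁺] + K1K2/[H⁺]²) = 1/(1 + 10^+2.33 + 10^+1.45) = 0.004116
DIC = [CO2*]/α₀ = 1.286×10^-5 / 0.004116 = 3.126 mmol/kg
CA = (α₁ + 2α₂)·DIC = (0.8799 + 2×0.1160) × 3.126 = 3.48 mmol/kg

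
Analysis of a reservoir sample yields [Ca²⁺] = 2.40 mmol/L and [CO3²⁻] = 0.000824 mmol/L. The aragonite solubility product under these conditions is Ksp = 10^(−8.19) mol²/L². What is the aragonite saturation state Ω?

Ω = 0.306

Ksp = 10^(−8.19) = 6.457×10^-9
Ω = [Ca²⁺][CO3²⁻]/Ksp = (2.40×10^-3)(0.000824×10^-3) / 6.457×10^-9 = 0.306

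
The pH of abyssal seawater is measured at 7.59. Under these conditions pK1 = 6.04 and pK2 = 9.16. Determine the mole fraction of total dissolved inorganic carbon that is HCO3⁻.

α₁ = 0.948

α₁ = 1 / (1 + [H⁺]/K1 + K2/[H⁺]) = 1 / (1 + 10^-1.55 + 10^-1.57)
   = 1 / (1 + 0.028184 + 0.026915) = 1/1.0551 = 0.9478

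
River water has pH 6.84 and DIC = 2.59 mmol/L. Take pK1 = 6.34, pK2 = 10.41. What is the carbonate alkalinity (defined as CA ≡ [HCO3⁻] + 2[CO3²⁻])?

CA = 1.97 mmol/L

CA = [HCO3⁻] + 2[CO3²⁻] = (α₁ + 2α₂)·DIC
At pH 6.84: [H⁺]/K1 = 10^-0.50 = 0.31623, K2/[H⁺] = 10^-3.57 = 0.00026915
α₁ = 1/(1 + 0.31623 + 0.00026915) = 1/1.3165 = 0.7596; α₂ = α₁·K2/[H⁺] = 0.0002044
α₁ + 2α₂ = 0.7600
CA = 0.7600 × 2.59 = 1.97 mmol/L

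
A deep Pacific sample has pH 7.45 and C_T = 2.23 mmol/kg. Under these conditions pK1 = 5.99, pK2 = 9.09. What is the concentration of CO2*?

α₀ = 1 / (1 + K1/[H⁺] + K1K2/[H⁺]²) = 1 / (1 + 10^+1.46 + 10^-0.18)
   = 1 / (1 + 28.840 + 0.66069) = 1/30.501 = 0.03279
[CO2*] = α₀ × DIC = 0.03279 × 2.23 = 0.0731 mmol/kg

[CO2*] = 0.0731 mmol/kg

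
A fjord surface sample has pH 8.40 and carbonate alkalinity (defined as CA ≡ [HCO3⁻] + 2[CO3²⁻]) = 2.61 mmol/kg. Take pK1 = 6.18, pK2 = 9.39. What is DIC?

DIC = 2.40 mmol/kg

CA = [HCO3⁻] + 2[CO3²⁻] = (α₁ + 2α₂)·DIC
At pH 8.40: [H⁺]/K1 = 10^-2.22 = 0.0060256, K2/[H⁺] = 10^-0.99 = 0.10233
α₁ = 1/(1 + 0.0060256 + 0.10233) = 1/1.1084 = 0.9022; α₂ = α₁·K2/[H⁺] = 0.09233
α₁ + 2α₂ = 1.0869
DIC = CA / (α₁ + 2α₂) = 2.61 / 1.0869 = 2.40 mmol/kg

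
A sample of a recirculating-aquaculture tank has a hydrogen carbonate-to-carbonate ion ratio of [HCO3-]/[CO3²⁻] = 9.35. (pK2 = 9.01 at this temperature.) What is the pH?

From K2 = [H⁺][CO3²⁻]/[HCO3-]:  pH = pK2 − log₁₀([HCO3-]/[CO3²⁻])
log₁₀(9.35) = +0.971
pH = 9.01 − (+0.971) = 8.04

pH = 8.04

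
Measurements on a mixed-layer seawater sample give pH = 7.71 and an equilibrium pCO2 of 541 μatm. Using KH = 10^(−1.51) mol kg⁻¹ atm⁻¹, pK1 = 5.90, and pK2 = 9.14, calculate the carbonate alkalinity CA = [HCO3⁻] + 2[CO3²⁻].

[CO2*] = KH · pCO2 = 10^(−1.51) × 541×10^-6 = 1.672×10^-5 mol/kg
α₀ = 1/(1 + K1/[H⁺] + K1K2/[H⁺]²) = 1/(1 + 10^+1.81 + 10^+0.38) = 0.01471
DIC = [CO2*]/α₀ = 1.672×10^-5 / 0.01471 = 1.136 mmol/kg
CA = (α₁ + 2α₂)·DIC = (0.9500 + 2×0.03530) × 1.136 = 1.16 mmol/kg

CA = 1.16 mmol/kg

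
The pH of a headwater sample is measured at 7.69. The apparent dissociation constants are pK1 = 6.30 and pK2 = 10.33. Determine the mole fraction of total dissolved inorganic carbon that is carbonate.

α₂ = 0.00220

α₂ = 1 / (1 + [H⁺]/K2 + [H⁺]²/(K1K2)) = 1 / (1 + 10^+2.64 + 10^+1.25)
   = 1 / (1 + 436.52 + 17.783) = 1/455.30 = 0.002196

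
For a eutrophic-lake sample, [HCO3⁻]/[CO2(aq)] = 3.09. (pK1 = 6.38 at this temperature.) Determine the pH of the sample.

pH = 6.87

From K1 = [H⁺][HCO3⁻]/[CO2(aq)]:  pH = pK1 + log₁₀([HCO3⁻]/[CO2(aq)])
log₁₀(3.09) = +0.490
pH = 6.38 + (+0.490) = 6.87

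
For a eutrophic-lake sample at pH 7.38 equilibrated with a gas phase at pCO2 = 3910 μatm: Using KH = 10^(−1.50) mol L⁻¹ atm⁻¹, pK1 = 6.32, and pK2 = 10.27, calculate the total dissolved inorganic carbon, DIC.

DIC = 1.55 mmol/L

[CO2*] = KH · pCO2 = 10^(−1.50) × 3910×10^-6 = 1.236×10^-4 mol/L
α₀ = 1/(1 + K1/[H⁺] + K1K2/[H⁺]²) = 1/(1 + 10^+1.06 + 10^-1.83) = 0.08002
DIC = [CO2*]/α₀ = 1.236×10^-4 / 0.08002 = 1.55 mmol/L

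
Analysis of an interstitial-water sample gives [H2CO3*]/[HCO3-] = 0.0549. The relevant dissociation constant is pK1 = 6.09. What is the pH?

From K1 = [H⁺][HCO3-]/[H2CO3*]:  pH = pK1 − log₁₀([H2CO3*]/[HCO3-])
log₁₀(0.0549) = -1.260
pH = 6.09 − (-1.260) = 7.35

pH = 7.35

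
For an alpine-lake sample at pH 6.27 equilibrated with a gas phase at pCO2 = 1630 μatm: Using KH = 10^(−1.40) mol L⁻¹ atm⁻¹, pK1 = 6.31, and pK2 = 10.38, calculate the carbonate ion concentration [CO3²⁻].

[CO2*] = KH · pCO2 = 10^(−1.40) × 1630×10^-6 = 6.489×10^-5 mol/L
α₀ = 1/(1 + K1/[H⁺] + K1K2/[H⁺]²) = 1/(1 + 10^-0.04 + 10^-4.15) = 0.5230
DIC = [CO2*]/α₀ = 6.489×10^-5 / 0.5230 = 0.1241 mmol/L
[CO3²⁻] = α₂·DIC; α₂ = 3.702×10^-5, so [CO3²⁻] = 3.702×10^-5 × 0.1241 = 4.59×10^-6 mmol/L = 0.00459 μmol/L

[CO3²⁻] = 0.00459 μmol/L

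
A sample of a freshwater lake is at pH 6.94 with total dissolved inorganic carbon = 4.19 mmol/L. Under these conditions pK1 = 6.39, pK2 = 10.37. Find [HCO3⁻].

[HCO3⁻] = 3.27 mmol/L

α₁ = 1 / (1 + [H⁺]/K1 + K2/[H⁺]) = 1 / (1 + 10^-0.55 + 10^-3.43)
   = 1 / (1 + 0.28184 + 0.00037154) = 1/1.2822 = 0.7799
[HCO3⁻] = α₁ × DIC = 0.7799 × 4.19 = 3.27 mmol/L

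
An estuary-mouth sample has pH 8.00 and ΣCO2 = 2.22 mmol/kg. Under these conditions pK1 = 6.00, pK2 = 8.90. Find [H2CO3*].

α₀ = 1 / (1 + K1/[H⁺] + K1K2/[H⁺]²) = 1 / (1 + 10^+2.00 + 10^+1.10)
   = 1 / (1 + 100.00 + 12.589) = 1/113.59 = 0.008804
[CO2*] = α₀ × DIC = 0.008804 × 2.22 = 0.0195 mmol/kg = 19.5 μmol/kg

[CO2*] = 19.5 μmol/kg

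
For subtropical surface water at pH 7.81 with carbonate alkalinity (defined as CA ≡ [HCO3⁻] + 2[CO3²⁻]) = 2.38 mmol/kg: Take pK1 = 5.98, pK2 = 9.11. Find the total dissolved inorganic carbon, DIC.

CA = [HCO3⁻] + 2[CO3²⁻] = (α₁ + 2α₂)·DIC
At pH 7.81: [H⁺]/K1 = 10^-1.83 = 0.014791, K2/[H⁺] = 10^-1.30 = 0.050119
α₁ = 1/(1 + 0.014791 + 0.050119) = 1/1.0649 = 0.9390; α₂ = α₁·K2/[H⁺] = 0.04706
α₁ + 2α₂ = 1.0332
DIC = CA / (α₁ + 2α₂) = 2.38 / 1.0332 = 2.30 mmol/kg

DIC = 2.30 mmol/kg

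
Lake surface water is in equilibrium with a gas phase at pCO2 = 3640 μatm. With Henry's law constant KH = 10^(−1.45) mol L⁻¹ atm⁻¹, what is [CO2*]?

[CO2*] = 129 μmol/L

KH = 10^(−1.45) = 3.548×10^-2 mol L⁻¹ atm⁻¹
[CO2*] = KH · pCO2 = 3.548×10^-2 × 3640×10^-6 atm = 1.29×10^-4 mol/L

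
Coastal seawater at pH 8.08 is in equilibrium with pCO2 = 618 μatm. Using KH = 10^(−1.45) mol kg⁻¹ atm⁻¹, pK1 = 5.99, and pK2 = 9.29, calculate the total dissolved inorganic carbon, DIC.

[CO2*] = KH · pCO2 = 10^(−1.45) × 618×10^-6 = 2.193×10^-5 mol/kg
α₀ = 1/(1 + K1/[H⁺] + K1K2/[H⁺]²) = 1/(1 + 10^+2.09 + 10^+0.88) = 0.007598
DIC = [CO2*]/α₀ = 2.193×10^-5 / 0.007598 = 2.89 mmol/kg

DIC = 2.89 mmol/kg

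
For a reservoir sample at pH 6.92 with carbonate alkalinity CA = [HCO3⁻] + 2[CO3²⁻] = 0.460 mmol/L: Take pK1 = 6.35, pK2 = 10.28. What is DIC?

DIC = 0.584 mmol/L

CA = [HCO3⁻] + 2[CO3²⁻] = (α₁ + 2α₂)·DIC
At pH 6.92: [H⁺]/K1 = 10^-0.57 = 0.26915, K2/[H⁺] = 10^-3.36 = 0.00043652
α₁ = 1/(1 + 0.26915 + 0.00043652) = 1/1.2696 = 0.7877; α₂ = α₁·K2/[H⁺] = 0.0003438
α₁ + 2α₂ = 0.7883
DIC = CA / (α₁ + 2α₂) = 0.460 / 0.7883 = 0.584 mmol/L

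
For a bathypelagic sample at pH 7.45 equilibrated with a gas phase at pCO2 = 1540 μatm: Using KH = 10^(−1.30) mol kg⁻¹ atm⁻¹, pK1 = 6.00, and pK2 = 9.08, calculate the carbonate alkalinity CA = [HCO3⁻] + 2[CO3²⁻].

[CO2*] = KH · pCO2 = 10^(−1.30) × 1540×10^-6 = 7.718×10^-5 mol/kg
α₀ = 1/(1 + K1/[H⁺] + K1K2/[H⁺]²) = 1/(1 + 10^+1.45 + 10^-0.18) = 0.03351
DIC = [CO2*]/α₀ = 7.718×10^-5 / 0.03351 = 2.303 mmol/kg
CA = (α₁ + 2α₂)·DIC = (0.9444 + 2×0.02214) × 2.303 = 2.28 mmol/kg

CA = 2.28 mmol/kg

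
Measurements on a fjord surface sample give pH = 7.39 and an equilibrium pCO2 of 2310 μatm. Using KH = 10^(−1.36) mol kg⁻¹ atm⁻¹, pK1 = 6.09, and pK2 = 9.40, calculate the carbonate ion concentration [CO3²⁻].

[CO3²⁻] = 19.7 μmol/kg

[CO2*] = KH · pCO2 = 10^(−1.36) × 2310×10^-6 = 1.008×10^-4 mol/kg
α₀ = 1/(1 + K1/[H⁺] + K1K2/[H⁺]²) = 1/(1 + 10^+1.30 + 10^-0.71) = 0.04729
DIC = [CO2*]/α₀ = 1.008×10^-4 / 0.04729 = 2.132 mmol/kg
[CO3²⁻] = α₂·DIC; α₂ = 0.009220, so [CO3²⁻] = 0.009220 × 2.132 = 0.0197 mmol/kg = 19.7 μmol/kg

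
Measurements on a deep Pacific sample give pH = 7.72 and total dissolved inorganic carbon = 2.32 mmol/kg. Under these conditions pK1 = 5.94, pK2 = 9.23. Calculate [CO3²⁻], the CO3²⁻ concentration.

α₂ = 1 / (1 + [H⁺]/K2 + [H⁺]²/(K1K2)) = 1 / (1 + 10^+1.51 + 10^-0.27)
   = 1 / (1 + 32.359 + 0.53703) = 1/33.896 = 0.02950
[CO3²⁻] = α₂ × DIC = 0.02950 × 2.32 = 0.0684 mmol/kg

[CO3²⁻] = 0.0684 mmol/kg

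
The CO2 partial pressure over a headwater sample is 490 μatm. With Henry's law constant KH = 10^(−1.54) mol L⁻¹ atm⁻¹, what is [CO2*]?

[CO2*] = 14.1 μmol/L

KH = 10^(−1.54) = 2.884×10^-2 mol L⁻¹ atm⁻¹
[CO2*] = KH · pCO2 = 2.884×10^-2 × 490×10^-6 atm = 1.41×10^-5 mol/L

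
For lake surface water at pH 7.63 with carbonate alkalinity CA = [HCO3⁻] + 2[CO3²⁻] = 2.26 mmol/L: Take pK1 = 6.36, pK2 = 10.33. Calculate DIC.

CA = [HCO3⁻] + 2[CO3²⁻] = (α₁ + 2α₂)·DIC
At pH 7.63: [H⁺]/K1 = 10^-1.27 = 0.053703, K2/[H⁺] = 10^-2.70 = 0.0019953
α₁ = 1/(1 + 0.053703 + 0.0019953) = 1/1.0557 = 0.9472; α₂ = α₁·K2/[H⁺] = 0.001890
α₁ + 2α₂ = 0.9510
DIC = CA / (α₁ + 2α₂) = 2.26 / 0.9510 = 2.38 mmol/L

DIC = 2.38 mmol/L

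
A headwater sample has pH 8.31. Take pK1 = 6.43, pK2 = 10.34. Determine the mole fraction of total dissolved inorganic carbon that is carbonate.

α₂ = 0.00913

α₂ = 1 / (1 + [H⁺]/K2 + [H⁺]²/(K1K2)) = 1 / (1 + 10^+2.03 + 10^+0.15)
   = 1 / (1 + 107.15 + 1.4125) = 1/109.56 = 0.009127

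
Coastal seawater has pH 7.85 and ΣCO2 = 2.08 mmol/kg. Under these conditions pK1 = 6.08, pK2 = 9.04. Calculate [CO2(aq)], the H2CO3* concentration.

α₀ = 1 / (1 + K1/[H⁺] + K1K2/[H⁺]²) = 1 / (1 + 10^+1.77 + 10^+0.58)
   = 1 / (1 + 58.884 + 3.8019) = 1/63.686 = 0.01570
[CO2*] = α₀ × DIC = 0.01570 × 2.08 = 0.0327 mmol/kg

[CO2*] = 0.0327 mmol/kg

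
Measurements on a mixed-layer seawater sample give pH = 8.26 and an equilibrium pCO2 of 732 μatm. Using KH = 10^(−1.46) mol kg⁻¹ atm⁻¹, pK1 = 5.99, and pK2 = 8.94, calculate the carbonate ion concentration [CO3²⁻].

[CO3²⁻] = 0.987 mmol/kg

[CO2*] = KH · pCO2 = 10^(−1.46) × 732×10^-6 = 2.538×10^-5 mol/kg
α₀ = 1/(1 + K1/[H⁺] + K1K2/[H⁺]²) = 1/(1 + 10^+2.27 + 10^+1.59) = 0.004423
DIC = [CO2*]/α₀ = 2.538×10^-5 / 0.004423 = 5.739 mmol/kg
[CO3²⁻] = α₂·DIC; α₂ = 0.1721, so [CO3²⁻] = 0.1721 × 5.739 = 0.987 mmol/kg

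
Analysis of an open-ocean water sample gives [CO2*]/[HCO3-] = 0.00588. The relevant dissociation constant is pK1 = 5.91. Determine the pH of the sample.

pH = 8.14

From K1 = [H⁺][HCO3-]/[CO2*]:  pH = pK1 − log₁₀([CO2*]/[HCO3-])
log₁₀(0.00588) = -2.231
pH = 5.91 − (-2.231) = 8.14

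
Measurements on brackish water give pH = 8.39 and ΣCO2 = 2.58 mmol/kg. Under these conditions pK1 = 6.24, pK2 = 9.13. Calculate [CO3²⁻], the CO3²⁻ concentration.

[CO3²⁻] = 0.395 mmol/kg

α₂ = 1 / (1 + [H⁺]/K2 + [H⁺]²/(K1K2)) = 1 / (1 + 10^+0.74 + 10^-1.41)
   = 1 / (1 + 5.4954 + 0.038905) = 1/6.5343 = 0.1530
[CO3²⁻] = α₂ × DIC = 0.1530 × 2.58 = 0.395 mmol/kg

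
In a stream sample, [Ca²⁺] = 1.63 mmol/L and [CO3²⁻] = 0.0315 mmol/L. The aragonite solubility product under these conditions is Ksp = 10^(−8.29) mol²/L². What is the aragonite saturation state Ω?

Ksp = 10^(−8.29) = 5.129×10^-9
Ω = [Ca²⁺][CO3²⁻]/Ksp = (1.63×10^-3)(0.0315×10^-3) / 5.129×10^-9 = 10.0

Ω = 10.0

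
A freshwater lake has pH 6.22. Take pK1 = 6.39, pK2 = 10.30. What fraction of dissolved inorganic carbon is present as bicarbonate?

α₁ = 1 / (1 + [H⁺]/K1 + K2/[H⁺]) = 1 / (1 + 10^+0.17 + 10^-4.08)
   = 1 / (1 + 1.4791 + 8.3176×10^-5) = 1/2.4792 = 0.4034

α₁ = 0.403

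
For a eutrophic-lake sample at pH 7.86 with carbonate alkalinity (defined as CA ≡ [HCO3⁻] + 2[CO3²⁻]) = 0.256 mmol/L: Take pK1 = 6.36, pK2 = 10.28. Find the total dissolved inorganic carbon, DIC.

DIC = 0.263 mmol/L

CA = [HCO3⁻] + 2[CO3²⁻] = (α₁ + 2α₂)·DIC
At pH 7.86: [H⁺]/K1 = 10^-1.50 = 0.031623, K2/[H⁺] = 10^-2.42 = 0.0038019
α₁ = 1/(1 + 0.031623 + 0.0038019) = 1/1.0354 = 0.9658; α₂ = α₁·K2/[H⁺] = 0.003672
α₁ + 2α₂ = 0.9731
DIC = CA / (α₁ + 2α₂) = 0.256 / 0.9731 = 0.263 mmol/L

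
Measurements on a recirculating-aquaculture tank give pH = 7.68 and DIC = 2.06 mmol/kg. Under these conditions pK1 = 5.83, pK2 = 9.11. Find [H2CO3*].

α₀ = 1 / (1 + K1/[H⁺] + K1K2/[H⁺]²) = 1 / (1 + 10^+1.85 + 10^+0.42)
   = 1 / (1 + 70.795 + 2.6303) = 1/74.425 = 0.01344
[CO2*] = α₀ × DIC = 0.01344 × 2.06 = 0.0277 mmol/kg

[CO2*] = 0.0277 mmol/kg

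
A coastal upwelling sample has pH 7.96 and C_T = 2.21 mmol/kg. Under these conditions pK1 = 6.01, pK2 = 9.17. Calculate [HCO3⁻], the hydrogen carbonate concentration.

[HCO3⁻] = 2.06 mmol/kg

α₁ = 1 / (1 + [H⁺]/K1 + K2/[H⁺]) = 1 / (1 + 10^-1.95 + 10^-1.21)
   = 1 / (1 + 0.011220 + 0.061660) = 1/1.0729 = 0.9321
[HCO3⁻] = α₁ × DIC = 0.9321 × 2.21 = 2.06 mmol/kg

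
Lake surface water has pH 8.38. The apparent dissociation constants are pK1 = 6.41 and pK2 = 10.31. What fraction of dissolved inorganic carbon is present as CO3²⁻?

α₂ = 1 / (1 + [H⁺]/K2 + [H⁺]²/(K1K2)) = 1 / (1 + 10^+1.93 + 10^-0.04)
   = 1 / (1 + 85.114 + 0.91201) = 1/87.026 = 0.01149

α₂ = 0.0115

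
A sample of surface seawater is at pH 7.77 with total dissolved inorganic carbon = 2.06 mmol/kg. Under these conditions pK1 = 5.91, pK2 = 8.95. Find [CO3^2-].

α₂ = 1 / (1 + [H⁺]/K2 + [H⁺]²/(K1K2)) = 1 / (1 + 10^+1.18 + 10^-0.68)
   = 1 / (1 + 15.136 + 0.20893) = 1/16.345 = 0.06118
[CO3²⁻] = α₂ × DIC = 0.06118 × 2.06 = 0.126 mmol/kg

[CO3²⁻] = 0.126 mmol/kg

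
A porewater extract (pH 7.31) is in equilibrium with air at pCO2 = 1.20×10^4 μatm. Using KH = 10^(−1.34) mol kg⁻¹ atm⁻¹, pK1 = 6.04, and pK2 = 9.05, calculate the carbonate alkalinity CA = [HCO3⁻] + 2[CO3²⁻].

CA = 10.6 mmol/kg

[CO2*] = KH · pCO2 = 10^(−1.34) × 1.20×10^4×10^-6 = 5.485×10^-4 mol/kg
α₀ = 1/(1 + K1/[H⁺] + K1K2/[H⁺]²) = 1/(1 + 10^+1.27 + 10^-0.47) = 0.05010
DIC = [CO2*]/α₀ = 5.485×10^-4 / 0.05010 = 10.95 mmol/kg
CA = (α₁ + 2α₂)·DIC = (0.9329 + 2×0.01698) × 10.95 = 10.6 mmol/kg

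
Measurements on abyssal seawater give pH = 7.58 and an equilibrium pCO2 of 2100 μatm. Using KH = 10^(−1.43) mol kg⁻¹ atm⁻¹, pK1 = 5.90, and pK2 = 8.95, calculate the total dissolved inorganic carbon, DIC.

DIC = 3.97 mmol/kg

[CO2*] = KH · pCO2 = 10^(−1.43) × 2100×10^-6 = 7.802×10^-5 mol/kg
α₀ = 1/(1 + K1/[H⁺] + K1K2/[H⁺]²) = 1/(1 + 10^+1.68 + 10^+0.31) = 0.01964
DIC = [CO2*]/α₀ = 7.802×10^-5 / 0.01964 = 3.97 mmol/kg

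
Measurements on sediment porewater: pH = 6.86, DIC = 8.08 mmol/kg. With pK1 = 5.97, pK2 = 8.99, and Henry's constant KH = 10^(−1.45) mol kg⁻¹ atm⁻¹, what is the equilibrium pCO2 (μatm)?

pCO2 = 2.58×10^4 μatm

α₀ = 1 / (1 + K1/[H⁺] + K1K2/[H⁺]²) = 1 / (1 + 10^+0.89 + 10^-1.24)
   = 1 / (1 + 7.7625 + 0.057544) = 1/8.8200 = 0.1134
[CO2*] = α₀ × DIC = 0.1134 × 8.08 = 0.9161 mmol/kg
pCO2 = [CO2*]/KH = 9.161×10^-4 / 3.548×10^-2 = 2.58×10^4 μatm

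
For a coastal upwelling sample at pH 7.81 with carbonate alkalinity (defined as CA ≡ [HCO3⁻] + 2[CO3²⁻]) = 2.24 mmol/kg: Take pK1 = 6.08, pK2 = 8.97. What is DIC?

CA = [HCO3⁻] + 2[CO3²⁻] = (α₁ + 2α₂)·DIC
At pH 7.81: [H⁺]/K1 = 10^-1.73 = 0.018621, K2/[H⁺] = 10^-1.16 = 0.069183
α₁ = 1/(1 + 0.018621 + 0.069183) = 1/1.0878 = 0.9193; α₂ = α₁·K2/[H⁺] = 0.06360
α₁ + 2α₂ = 1.0465
DIC = CA / (α₁ + 2α₂) = 2.24 / 1.0465 = 2.14 mmol/kg

DIC = 2.14 mmol/kg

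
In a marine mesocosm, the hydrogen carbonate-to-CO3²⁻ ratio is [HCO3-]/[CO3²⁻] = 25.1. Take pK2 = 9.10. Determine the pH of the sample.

pH = 7.70

From K2 = [H⁺][CO3²⁻]/[HCO3-]:  pH = pK2 − log₁₀([HCO3-]/[CO3²⁻])
log₁₀(25.1) = +1.400
pH = 9.10 − (+1.400) = 7.70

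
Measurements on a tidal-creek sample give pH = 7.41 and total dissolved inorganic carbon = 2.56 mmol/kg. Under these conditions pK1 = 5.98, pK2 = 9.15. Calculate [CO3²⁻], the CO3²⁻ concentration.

α₂ = 1 / (1 + [H⁺]/K2 + [H⁺]²/(K1K2)) = 1 / (1 + 10^+1.74 + 10^+0.31)
   = 1 / (1 + 54.954 + 2.0417) = 1/57.996 = 0.01724
[CO3²⁻] = α₂ × DIC = 0.01724 × 2.56 = 0.0441 mmol/kg

[CO3²⁻] = 0.0441 mmol/kg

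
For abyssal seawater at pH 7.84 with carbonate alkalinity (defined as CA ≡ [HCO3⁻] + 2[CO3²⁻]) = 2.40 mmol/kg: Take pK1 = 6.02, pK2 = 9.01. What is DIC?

DIC = 2.29 mmol/kg

CA = [HCO3⁻] + 2[CO3²⁻] = (α₁ + 2α₂)·DIC
At pH 7.84: [H⁺]/K1 = 10^-1.82 = 0.015136, K2/[H⁺] = 10^-1.17 = 0.067608
α₁ = 1/(1 + 0.015136 + 0.067608) = 1/1.0827 = 0.9236; α₂ = α₁·K2/[H⁺] = 0.06244
α₁ + 2α₂ = 1.0485
DIC = CA / (α₁ + 2α₂) = 2.40 / 1.0485 = 2.29 mmol/kg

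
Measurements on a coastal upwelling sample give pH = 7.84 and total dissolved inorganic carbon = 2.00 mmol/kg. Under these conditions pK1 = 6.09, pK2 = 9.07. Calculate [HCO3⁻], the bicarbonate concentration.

α₁ = 1 / (1 + [H⁺]/K1 + K2/[H⁺]) = 1 / (1 + 10^-1.75 + 10^-1.23)
   = 1 / (1 + 0.017783 + 0.058884) = 1/1.0767 = 0.9288
[HCO3⁻] = α₁ × DIC = 0.9288 × 2.00 = 1.86 mmol/kg

[HCO3⁻] = 1.86 mmol/kg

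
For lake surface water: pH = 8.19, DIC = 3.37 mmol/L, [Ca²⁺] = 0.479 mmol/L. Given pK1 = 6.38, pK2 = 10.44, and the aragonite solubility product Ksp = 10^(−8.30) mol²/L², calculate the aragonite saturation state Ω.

Ω = 1.77

α₂ = 1 / (1 + [H⁺]/K2 + [H⁺]²/(K1K2)) = 1 / (1 + 10^+2.25 + 10^+0.44)
   = 1 / (1 + 177.83 + 2.7542) = 1/181.58 = 0.005507
[CO3²⁻] = α₂ × DIC = 0.005507 × 3.37 = 0.01856 mmol/L = 18.56 μmol/L
Ksp = 10^(−8.30) = 5.012×10^-9
Ω = [Ca²⁺][CO3²⁻]/Ksp = (0.479×10^-3)(1.856×10^-5) / 5.012×10^-9 = 1.77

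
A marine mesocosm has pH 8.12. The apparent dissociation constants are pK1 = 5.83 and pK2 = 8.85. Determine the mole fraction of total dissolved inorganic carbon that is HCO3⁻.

α₁ = 0.839

α₁ = 1 / (1 + [H⁺]/K1 + K2/[H⁺]) = 1 / (1 + 10^-2.29 + 10^-0.73)
   = 1 / (1 + 0.0051286 + 0.18621) = 1/1.1913 = 0.8394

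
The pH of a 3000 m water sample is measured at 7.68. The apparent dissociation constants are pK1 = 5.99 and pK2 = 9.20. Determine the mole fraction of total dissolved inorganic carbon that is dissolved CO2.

α₀ = 0.0194

α₀ = 1 / (1 + K1/[H⁺] + K1K2/[H⁺]²) = 1 / (1 + 10^+1.69 + 10^+0.17)
   = 1 / (1 + 48.978 + 1.4791) = 1/51.457 = 0.01943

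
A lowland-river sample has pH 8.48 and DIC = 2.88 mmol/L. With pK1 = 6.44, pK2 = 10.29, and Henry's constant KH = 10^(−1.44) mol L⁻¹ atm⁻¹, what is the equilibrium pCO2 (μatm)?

α₀ = 1 / (1 + K1/[H⁺] + K1K2/[H⁺]²) = 1 / (1 + 10^+2.04 + 10^+0.23)
   = 1 / (1 + 109.65 + 1.6982) = 1/112.35 = 0.008901
[CO2*] = α₀ × DIC = 0.008901 × 2.88 = 0.02564 mmol/L
pCO2 = [CO2*]/KH = 2.564×10^-5 / 3.631×10^-2 = 706 μatm

pCO2 = 706 μatm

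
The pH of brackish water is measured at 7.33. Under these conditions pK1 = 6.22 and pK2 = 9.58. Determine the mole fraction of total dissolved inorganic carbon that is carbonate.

α₂ = 0.00519

α₂ = 1 / (1 + [H⁺]/K2 + [H⁺]²/(K1K2)) = 1 / (1 + 10^+2.25 + 10^+1.14)
   = 1 / (1 + 177.83 + 13.804) = 1/192.63 = 0.005191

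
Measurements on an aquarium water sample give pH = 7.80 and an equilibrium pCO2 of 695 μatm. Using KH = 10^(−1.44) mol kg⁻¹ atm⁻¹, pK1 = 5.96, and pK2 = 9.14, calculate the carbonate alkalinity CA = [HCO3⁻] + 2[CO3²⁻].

CA = 1.91 mmol/kg

[CO2*] = KH · pCO2 = 10^(−1.44) × 695×10^-6 = 2.523×10^-5 mol/kg
α₀ = 1/(1 + K1/[H⁺] + K1K2/[H⁺]²) = 1/(1 + 10^+1.84 + 10^+0.50) = 0.01363
DIC = [CO2*]/α₀ = 2.523×10^-5 / 0.01363 = 1.851 mmol/kg
CA = (α₁ + 2α₂)·DIC = (0.9433 + 2×0.04311) × 1.851 = 1.91 mmol/kg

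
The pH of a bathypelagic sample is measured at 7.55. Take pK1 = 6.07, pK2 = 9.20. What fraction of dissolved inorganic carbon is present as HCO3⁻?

α₁ = 0.947

α₁ = 1 / (1 + [H⁺]/K1 + K2/[H⁺]) = 1 / (1 + 10^-1.48 + 10^-1.65)
   = 1 / (1 + 0.033113 + 0.022387) = 1/1.0555 = 0.9474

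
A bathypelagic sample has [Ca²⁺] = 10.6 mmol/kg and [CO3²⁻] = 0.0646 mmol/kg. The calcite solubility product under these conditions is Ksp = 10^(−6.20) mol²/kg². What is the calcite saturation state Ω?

Ksp = 10^(−6.20) = 6.310×10^-7
Ω = [Ca²⁺][CO3²⁻]/Ksp = (10.6×10^-3)(0.0646×10^-3) / 6.310×10^-7 = 1.09

Ω = 1.09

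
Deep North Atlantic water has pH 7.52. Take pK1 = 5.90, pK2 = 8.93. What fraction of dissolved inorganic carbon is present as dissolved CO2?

α₀ = 1 / (1 + K1/[H⁺] + K1K2/[H⁺]²) = 1 / (1 + 10^+1.62 + 10^+0.21)
   = 1 / (1 + 41.687 + 1.6218) = 1/44.309 = 0.02257

α₀ = 0.0226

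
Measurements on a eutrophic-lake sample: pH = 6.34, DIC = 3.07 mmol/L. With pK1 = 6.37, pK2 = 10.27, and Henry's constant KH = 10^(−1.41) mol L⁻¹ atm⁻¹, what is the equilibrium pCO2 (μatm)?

pCO2 = 4.08×10^4 μatm

α₀ = 1 / (1 + K1/[H⁺] + K1K2/[H⁺]²) = 1 / (1 + 10^-0.03 + 10^-3.96)
   = 1 / (1 + 0.93325 + 0.00010965) = 1/1.9334 = 0.5172
[CO2*] = α₀ × DIC = 0.5172 × 3.07 = 1.588 mmol/L
pCO2 = [CO2*]/KH = 1.588×10^-3 / 3.890×10^-2 = 4.08×10^4 μatm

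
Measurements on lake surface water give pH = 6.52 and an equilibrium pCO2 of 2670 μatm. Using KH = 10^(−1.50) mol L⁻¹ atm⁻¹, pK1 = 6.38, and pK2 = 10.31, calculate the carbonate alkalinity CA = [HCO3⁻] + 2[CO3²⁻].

[CO2*] = KH · pCO2 = 10^(−1.50) × 2670×10^-6 = 8.443×10^-5 mol/L
α₀ = 1/(1 + K1/[H⁺] + K1K2/[H⁺]²) = 1/(1 + 10^+0.14 + 10^-3.65) = 0.4201
DIC = [CO2*]/α₀ = 8.443×10^-5 / 0.4201 = 0.2010 mmol/L
CA = (α₁ + 2α₂)·DIC = (0.5798 + 2×9.404×10^-5) × 0.2010 = 0.117 mmol/L

CA = 0.117 mmol/L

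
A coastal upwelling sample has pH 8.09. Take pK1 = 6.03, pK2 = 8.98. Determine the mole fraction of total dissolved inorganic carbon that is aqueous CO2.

α₀ = 1 / (1 + K1/[H⁺] + K1K2/[H⁺]²) = 1 / (1 + 10^+2.06 + 10^+1.17)
   = 1 / (1 + 114.82 + 14.791) = 1/130.61 = 0.007657

α₀ = 0.00766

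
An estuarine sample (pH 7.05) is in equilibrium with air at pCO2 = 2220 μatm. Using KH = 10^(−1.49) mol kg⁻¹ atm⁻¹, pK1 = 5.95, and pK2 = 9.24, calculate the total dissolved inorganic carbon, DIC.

[CO2*] = KH · pCO2 = 10^(−1.49) × 2220×10^-6 = 7.184×10^-5 mol/kg
α₀ = 1/(1 + K1/[H⁺] + K1K2/[H⁺]²) = 1/(1 + 10^+1.10 + 10^-1.09) = 0.07315
DIC = [CO2*]/α₀ = 7.184×10^-5 / 0.07315 = 0.982 mmol/kg

DIC = 0.982 mmol/kg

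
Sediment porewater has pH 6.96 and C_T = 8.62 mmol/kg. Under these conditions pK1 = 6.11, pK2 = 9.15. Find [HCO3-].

α₁ = 1 / (1 + [H⁺]/K1 + K2/[H⁺]) = 1 / (1 + 10^-0.85 + 10^-2.19)
   = 1 / (1 + 0.14125 + 0.0064565) = 1/1.1477 = 0.8713
[HCO3⁻] = α₁ × DIC = 0.8713 × 8.62 = 7.51 mmol/kg

[HCO3⁻] = 7.51 mmol/kg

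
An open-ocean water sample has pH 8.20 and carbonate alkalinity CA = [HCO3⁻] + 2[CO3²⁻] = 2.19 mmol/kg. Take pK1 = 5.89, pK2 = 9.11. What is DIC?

DIC = 1.98 mmol/kg

CA = [HCO3⁻] + 2[CO3²⁻] = (α₁ + 2α₂)·DIC
At pH 8.20: [H⁺]/K1 = 10^-2.31 = 0.0048978, K2/[H⁺] = 10^-0.91 = 0.12303
α₁ = 1/(1 + 0.0048978 + 0.12303) = 1/1.1279 = 0.8866; α₂ = α₁·K2/[H⁺] = 0.1091
α₁ + 2α₂ = 1.1047
DIC = CA / (α₁ + 2α₂) = 2.19 / 1.1047 = 1.98 mmol/kg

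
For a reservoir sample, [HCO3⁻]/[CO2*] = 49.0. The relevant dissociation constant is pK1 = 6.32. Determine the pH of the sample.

pH = 8.01

From K1 = [H⁺][HCO3⁻]/[CO2*]:  pH = pK1 + log₁₀([HCO3⁻]/[CO2*])
log₁₀(49.0) = +1.690
pH = 6.32 + (+1.690) = 8.01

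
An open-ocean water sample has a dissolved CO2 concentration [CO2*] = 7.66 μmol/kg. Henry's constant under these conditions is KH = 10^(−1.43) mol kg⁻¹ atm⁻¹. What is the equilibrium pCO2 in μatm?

pCO2 = 206 μatm

KH = 10^(−1.43) = 3.715×10^-2 mol kg⁻¹ atm⁻¹
pCO2 = [CO2*]/KH = 7.66×10^-6 / 3.715×10^-2 = 2.06×10^-4 atm = 206 μatm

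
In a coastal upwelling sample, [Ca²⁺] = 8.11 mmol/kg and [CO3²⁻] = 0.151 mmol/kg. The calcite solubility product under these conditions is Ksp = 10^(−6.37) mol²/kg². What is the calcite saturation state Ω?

Ω = 2.87

Ksp = 10^(−6.37) = 4.266×10^-7
Ω = [Ca²⁺][CO3²⁻]/Ksp = (8.11×10^-3)(0.151×10^-3) / 4.266×10^-7 = 2.87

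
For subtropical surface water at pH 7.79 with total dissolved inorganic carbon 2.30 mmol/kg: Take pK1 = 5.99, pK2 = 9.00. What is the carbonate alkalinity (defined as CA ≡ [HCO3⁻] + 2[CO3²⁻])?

CA = 2.40 mmol/kg

CA = [HCO3⁻] + 2[CO3²⁻] = (α₁ + 2α₂)·DIC
At pH 7.79: [H⁺]/K1 = 10^-1.80 = 0.015849, K2/[H⁺] = 10^-1.21 = 0.061660
α₁ = 1/(1 + 0.015849 + 0.061660) = 1/1.0775 = 0.9281; α₂ = α₁·K2/[H⁺] = 0.05722
α₁ + 2α₂ = 1.0425
CA = 1.0425 × 2.30 = 2.40 mmol/kg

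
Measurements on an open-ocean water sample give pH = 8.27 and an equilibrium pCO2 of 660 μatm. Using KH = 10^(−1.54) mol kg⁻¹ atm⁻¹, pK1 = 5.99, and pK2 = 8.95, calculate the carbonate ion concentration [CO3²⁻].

[CO2*] = KH · pCO2 = 10^(−1.54) × 660×10^-6 = 1.903×10^-5 mol/kg
α₀ = 1/(1 + K1/[H⁺] + K1K2/[H⁺]²) = 1/(1 + 10^+2.28 + 10^+1.60) = 0.004322
DIC = [CO2*]/α₀ = 1.903×10^-5 / 0.004322 = 4.404 mmol/kg
[CO3²⁻] = α₂·DIC; α₂ = 0.1721, so [CO3²⁻] = 0.1721 × 4.404 = 0.758 mmol/kg

[CO3²⁻] = 0.758 mmol/kg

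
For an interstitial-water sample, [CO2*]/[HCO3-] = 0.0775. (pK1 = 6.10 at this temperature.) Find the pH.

pH = 7.21

From K1 = [H⁺][HCO3-]/[CO2*]:  pH = pK1 − log₁₀([CO2*]/[HCO3-])
log₁₀(0.0775) = -1.111
pH = 6.10 − (-1.111) = 7.21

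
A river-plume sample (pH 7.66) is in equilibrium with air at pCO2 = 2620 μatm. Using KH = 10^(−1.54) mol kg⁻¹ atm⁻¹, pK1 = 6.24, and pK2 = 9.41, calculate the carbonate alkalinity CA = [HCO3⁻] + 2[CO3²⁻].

CA = 2.06 mmol/kg

[CO2*] = KH · pCO2 = 10^(−1.54) × 2620×10^-6 = 7.556×10^-5 mol/kg
α₀ = 1/(1 + K1/[H⁺] + K1K2/[H⁺]²) = 1/(1 + 10^+1.42 + 10^-0.33) = 0.03601
DIC = [CO2*]/α₀ = 7.556×10^-5 / 0.03601 = 2.098 mmol/kg
CA = (α₁ + 2α₂)·DIC = (0.9471 + 2×0.01684) × 2.098 = 2.06 mmol/kg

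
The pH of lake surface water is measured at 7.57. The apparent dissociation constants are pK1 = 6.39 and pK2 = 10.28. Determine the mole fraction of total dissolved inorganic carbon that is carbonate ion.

α₂ = 0.00183

α₂ = 1 / (1 + [H⁺]/K2 + [H⁺]²/(K1K2)) = 1 / (1 + 10^+2.71 + 10^+1.53)
   = 1 / (1 + 512.86 + 33.884) = 1/547.75 = 0.001826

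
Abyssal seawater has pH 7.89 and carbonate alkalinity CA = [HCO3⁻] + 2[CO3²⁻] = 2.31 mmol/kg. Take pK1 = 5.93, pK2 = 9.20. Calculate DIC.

CA = [HCO3⁻] + 2[CO3²⁻] = (α₁ + 2α₂)·DIC
At pH 7.89: [H⁺]/K1 = 10^-1.96 = 0.010965, K2/[H⁺] = 10^-1.31 = 0.048978
α₁ = 1/(1 + 0.010965 + 0.048978) = 1/1.0599 = 0.9434; α₂ = α₁·K2/[H⁺] = 0.04621
α₁ + 2α₂ = 1.0359
DIC = CA / (α₁ + 2α₂) = 2.31 / 1.0359 = 2.23 mmol/kg

DIC = 2.23 mmol/kg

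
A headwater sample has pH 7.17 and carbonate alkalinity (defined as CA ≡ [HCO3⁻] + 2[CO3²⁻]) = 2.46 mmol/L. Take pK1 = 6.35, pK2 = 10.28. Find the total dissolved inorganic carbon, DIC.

DIC = 2.83 mmol/L

CA = [HCO3⁻] + 2[CO3²⁻] = (α₁ + 2α₂)·DIC
At pH 7.17: [H⁺]/K1 = 10^-0.82 = 0.15136, K2/[H⁺] = 10^-3.11 = 0.00077625
α₁ = 1/(1 + 0.15136 + 0.00077625) = 1/1.1521 = 0.8680; α₂ = α₁·K2/[H⁺] = 0.0006737
α₁ + 2α₂ = 0.8693
DIC = CA / (α₁ + 2α₂) = 2.46 / 0.8693 = 2.83 mmol/L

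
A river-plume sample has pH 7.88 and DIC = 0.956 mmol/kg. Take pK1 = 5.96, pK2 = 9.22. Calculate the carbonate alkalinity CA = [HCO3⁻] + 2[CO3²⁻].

CA = [HCO3⁻] + 2[CO3²⁻] = (α₁ + 2α₂)·DIC
At pH 7.88: [H⁺]/K1 = 10^-1.92 = 0.012023, K2/[H⁺] = 10^-1.34 = 0.045709
α₁ = 1/(1 + 0.012023 + 0.045709) = 1/1.0577 = 0.9454; α₂ = α₁·K2/[H⁺] = 0.04321
α₁ + 2α₂ = 1.0318
CA = 1.0318 × 0.956 = 0.986 mmol/kg

CA = 0.986 mmol/kg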